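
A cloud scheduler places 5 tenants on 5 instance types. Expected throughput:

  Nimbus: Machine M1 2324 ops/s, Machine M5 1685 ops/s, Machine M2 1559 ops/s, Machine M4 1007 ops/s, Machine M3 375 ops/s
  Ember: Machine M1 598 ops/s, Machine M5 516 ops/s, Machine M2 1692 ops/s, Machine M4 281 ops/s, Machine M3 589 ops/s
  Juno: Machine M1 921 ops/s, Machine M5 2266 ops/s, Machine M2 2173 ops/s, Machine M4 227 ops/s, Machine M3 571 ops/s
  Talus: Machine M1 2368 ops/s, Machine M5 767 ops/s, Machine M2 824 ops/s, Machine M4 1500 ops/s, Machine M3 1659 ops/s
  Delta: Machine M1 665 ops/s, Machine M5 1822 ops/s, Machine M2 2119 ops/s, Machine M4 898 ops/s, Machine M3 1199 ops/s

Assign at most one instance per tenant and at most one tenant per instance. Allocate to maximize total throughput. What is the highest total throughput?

This is a one-to-one assignment (maximum-weight bipartite matching).
Optimal: Nimbus→Machine M1 (2324 ops/s), Ember→Machine M2 (1692 ops/s), Juno→Machine M5 (2266 ops/s), Talus→Machine M4 (1500 ops/s), Delta→Machine M3 (1199 ops/s) — total 2324+1692+2266+1500+1199 = 8981 ops/s.
Row-greedy (each tenant in turn takes its best remaining instance) gives 8839 ops/s, worse by 142.
Next-best assignment: Nimbus→Machine M1, Ember→Machine M2, Juno→Machine M5, Talus→Machine M3, Delta→Machine M4 = 8839 ops/s.
Swapping Talus↔Delta (Talus→Machine M3 1659 ops/s, Delta→Machine M4 898 ops/s) loses 142.

Maximum total: 8981 ops/s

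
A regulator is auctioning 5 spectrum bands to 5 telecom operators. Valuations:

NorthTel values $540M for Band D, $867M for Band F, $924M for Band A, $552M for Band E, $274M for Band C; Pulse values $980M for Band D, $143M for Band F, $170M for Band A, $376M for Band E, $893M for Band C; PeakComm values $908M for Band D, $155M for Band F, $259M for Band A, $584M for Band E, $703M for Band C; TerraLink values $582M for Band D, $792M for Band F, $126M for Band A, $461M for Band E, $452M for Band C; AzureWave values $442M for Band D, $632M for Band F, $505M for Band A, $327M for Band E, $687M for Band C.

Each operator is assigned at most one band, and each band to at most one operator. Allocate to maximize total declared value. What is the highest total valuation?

Maximum total: $3967M

Optimal: NorthTel→Band A ($924M), Pulse→Band D ($980M), PeakComm→Band E ($584M), TerraLink→Band F ($792M), AzureWave→Band C ($687M) — total 924+980+584+792+687 = $3967M.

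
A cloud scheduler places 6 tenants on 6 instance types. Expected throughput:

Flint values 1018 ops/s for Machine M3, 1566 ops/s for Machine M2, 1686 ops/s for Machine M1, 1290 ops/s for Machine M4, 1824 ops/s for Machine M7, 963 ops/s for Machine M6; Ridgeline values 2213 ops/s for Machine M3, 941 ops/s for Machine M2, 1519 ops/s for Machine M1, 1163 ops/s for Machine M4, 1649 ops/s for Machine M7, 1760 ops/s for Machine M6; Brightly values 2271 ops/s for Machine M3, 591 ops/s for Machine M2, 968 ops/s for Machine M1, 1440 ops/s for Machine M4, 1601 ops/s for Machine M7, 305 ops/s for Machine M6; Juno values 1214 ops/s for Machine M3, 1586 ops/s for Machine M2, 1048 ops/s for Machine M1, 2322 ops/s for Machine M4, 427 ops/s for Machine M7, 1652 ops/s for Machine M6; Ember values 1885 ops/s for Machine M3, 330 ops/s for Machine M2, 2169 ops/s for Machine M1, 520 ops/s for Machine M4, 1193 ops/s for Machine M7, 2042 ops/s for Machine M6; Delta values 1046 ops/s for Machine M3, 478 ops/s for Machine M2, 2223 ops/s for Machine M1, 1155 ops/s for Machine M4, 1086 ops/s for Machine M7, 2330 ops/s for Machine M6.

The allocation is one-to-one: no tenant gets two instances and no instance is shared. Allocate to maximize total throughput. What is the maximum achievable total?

Max total: 12307 ops/s

Treat this as an assignment problem: match each tenant to one instance.
Optimal: Flint→Machine M2 (1566 ops/s), Ridgeline→Machine M7 (1649 ops/s), Brightly→Machine M3 (2271 ops/s), Juno→Machine M4 (2322 ops/s), Ember→Machine M1 (2169 ops/s), Delta→Machine M6 (2330 ops/s) — total 1566+1649+2271+2322+2169+2330 = 12307 ops/s.
Column-greedy (each instance in turn goes to its best remaining tenant) gives 11061 ops/s, worse by 1246.
Swapping Juno↔Delta (Juno→Machine M6 1652 ops/s, Delta→Machine M4 1155 ops/s) loses 1845.
Every other assignment is strictly worse.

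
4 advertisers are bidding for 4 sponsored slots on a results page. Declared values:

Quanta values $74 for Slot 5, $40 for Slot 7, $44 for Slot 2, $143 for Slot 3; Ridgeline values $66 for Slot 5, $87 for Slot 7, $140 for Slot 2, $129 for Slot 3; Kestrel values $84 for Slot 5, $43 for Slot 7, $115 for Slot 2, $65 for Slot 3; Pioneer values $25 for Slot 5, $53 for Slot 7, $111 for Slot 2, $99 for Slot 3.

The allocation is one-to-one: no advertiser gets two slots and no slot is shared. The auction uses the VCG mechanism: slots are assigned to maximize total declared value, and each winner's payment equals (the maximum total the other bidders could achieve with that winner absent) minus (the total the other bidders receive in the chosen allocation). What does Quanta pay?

Quanta pays $42.

Efficient allocation: Quanta→Slot 3 ($143), Ridgeline→Slot 7 ($87), Kestrel→Slot 5 ($84), Pioneer→Slot 2 ($111); total welfare W = $425.
Quanta receives Slot 3 at value $143, so the others get W − 143 = $282.
Without Quanta: best allocation of the remaining 3 bidders over all 4 slots is Ridgeline→Slot 3 ($129), Kestrel→Slot 5 ($84), Pioneer→Slot 2 ($111), total $324.
VCG payment = (others' best without Quanta) − (others' welfare with Quanta) = 324 − 282 = $42.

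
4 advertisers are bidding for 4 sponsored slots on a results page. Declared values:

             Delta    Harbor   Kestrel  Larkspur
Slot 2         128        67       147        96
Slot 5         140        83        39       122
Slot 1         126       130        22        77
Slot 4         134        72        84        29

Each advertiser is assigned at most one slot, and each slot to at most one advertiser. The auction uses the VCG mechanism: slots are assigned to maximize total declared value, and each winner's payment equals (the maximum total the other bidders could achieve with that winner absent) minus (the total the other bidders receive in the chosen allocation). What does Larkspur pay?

Efficient allocation: Delta→Slot 4 ($134), Harbor→Slot 1 ($130), Kestrel→Slot 2 ($147), Larkspur→Slot 5 ($122); total welfare W = $533.
Larkspur receives Slot 5 at value $122, so the others get W − 122 = $411.
Without Larkspur: best allocation of the remaining 3 bidders over all 4 slots is Delta→Slot 5 ($140), Harbor→Slot 1 ($130), Kestrel→Slot 2 ($147), total $417.
VCG payment = (others' best without Larkspur) − (others' welfare with Larkspur) = 417 − 411 = $6.

Larkspur pays $6.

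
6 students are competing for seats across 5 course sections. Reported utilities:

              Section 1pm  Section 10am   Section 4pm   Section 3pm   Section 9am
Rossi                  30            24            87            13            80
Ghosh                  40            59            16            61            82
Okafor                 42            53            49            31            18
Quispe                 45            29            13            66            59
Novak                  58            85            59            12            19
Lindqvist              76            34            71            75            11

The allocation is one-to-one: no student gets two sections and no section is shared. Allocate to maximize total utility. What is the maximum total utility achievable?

This is a one-to-one assignment (maximum-weight bipartite matching).
Optimal: Lindqvist→Section 1pm (76 points), Novak→Section 10am (85 points), Rossi→Section 4pm (87 points), Quispe→Section 3pm (66 points), Ghosh→Section 9am (82 points) — total 76+85+87+66+82 = 396 points.
Row-greedy (each student in turn takes its best remaining section) gives 346 points, worse by 50.
Next-best assignment: Quispe→Section 1pm, Novak→Section 10am, Rossi→Section 4pm, Lindqvist→Section 3pm, Ghosh→Section 9am = 374 points.
Swapping Ghosh↔Rossi (Ghosh→Section 4pm 16 points, Rossi→Section 9am 80 points) loses 73.

Max total: 396 points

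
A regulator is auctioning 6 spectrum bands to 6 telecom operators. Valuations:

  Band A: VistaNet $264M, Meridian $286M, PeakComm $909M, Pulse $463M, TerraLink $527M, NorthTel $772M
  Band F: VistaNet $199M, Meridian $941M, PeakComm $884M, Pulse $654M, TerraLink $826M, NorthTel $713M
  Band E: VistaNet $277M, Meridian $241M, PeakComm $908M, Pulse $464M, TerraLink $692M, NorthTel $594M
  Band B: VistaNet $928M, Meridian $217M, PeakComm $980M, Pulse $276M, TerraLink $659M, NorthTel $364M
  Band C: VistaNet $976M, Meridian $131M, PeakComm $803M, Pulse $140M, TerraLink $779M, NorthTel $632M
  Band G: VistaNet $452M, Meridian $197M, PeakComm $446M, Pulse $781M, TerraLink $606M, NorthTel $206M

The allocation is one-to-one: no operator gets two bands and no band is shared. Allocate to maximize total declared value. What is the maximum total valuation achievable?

Optimal: VistaNet→Band C ($976M), Meridian→Band F ($941M), PeakComm→Band B ($980M), Pulse→Band G ($781M), TerraLink→Band E ($692M), NorthTel→Band A ($772M) — total 976+941+980+781+692+772 = $5142M.
Column-greedy (each band in turn goes to its best remaining operator) gives $4883M, worse by 259.
Swapping Pulse↔VistaNet (Pulse→Band C $140M, VistaNet→Band G $452M) loses 1165.
No other one-to-one assignment exceeds $5142M.

Maximum total: $5142M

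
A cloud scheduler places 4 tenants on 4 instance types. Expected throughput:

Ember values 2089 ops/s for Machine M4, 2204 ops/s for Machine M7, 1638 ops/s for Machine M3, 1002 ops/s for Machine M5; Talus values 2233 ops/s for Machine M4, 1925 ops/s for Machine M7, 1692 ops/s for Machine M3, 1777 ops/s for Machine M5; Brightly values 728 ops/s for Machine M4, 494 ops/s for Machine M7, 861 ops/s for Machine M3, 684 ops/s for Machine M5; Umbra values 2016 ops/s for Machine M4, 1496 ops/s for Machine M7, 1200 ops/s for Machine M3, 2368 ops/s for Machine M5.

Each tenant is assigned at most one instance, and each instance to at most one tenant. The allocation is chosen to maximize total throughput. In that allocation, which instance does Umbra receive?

Optimal: Ember→Machine M7 (2204 ops/s), Talus→Machine M4 (2233 ops/s), Brightly→Machine M3 (861 ops/s), Umbra→Machine M5 (2368 ops/s) — total 2204+2233+861+2368 = 7666 ops/s.
Column-greedy (each instance in turn goes to its best remaining tenant) gives 6321 ops/s, worse by 1345.
Swapping Talus↔Ember (Talus→Machine M7 1925 ops/s, Ember→Machine M4 2089 ops/s) loses 423.

Umbra receives Machine M5.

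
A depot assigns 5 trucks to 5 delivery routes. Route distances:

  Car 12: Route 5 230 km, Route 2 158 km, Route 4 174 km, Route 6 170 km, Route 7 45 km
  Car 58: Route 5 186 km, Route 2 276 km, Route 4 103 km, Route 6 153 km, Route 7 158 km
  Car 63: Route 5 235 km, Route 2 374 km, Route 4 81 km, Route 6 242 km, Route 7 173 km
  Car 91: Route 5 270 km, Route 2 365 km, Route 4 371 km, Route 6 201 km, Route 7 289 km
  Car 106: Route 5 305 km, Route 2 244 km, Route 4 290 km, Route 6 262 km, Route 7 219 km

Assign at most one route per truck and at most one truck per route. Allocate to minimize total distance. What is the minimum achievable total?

Minimum total: 757 km

Treat this as an assignment problem: match each truck to one route.
Optimal: Car 12→Route 7 (45 km), Car 58→Route 5 (186 km), Car 63→Route 4 (81 km), Car 91→Route 6 (201 km), Car 106→Route 2 (244 km) — total 45+186+81+201+244 = 757 km.
Row-greedy (each truck in turn takes its cheapest remaining route) gives 828 km, worse by 71.
Next-best assignment: Car 12→Route 7, Car 58→Route 6, Car 63→Route 4, Car 91→Route 5, Car 106→Route 2 = 793 km.
Swapping Car 63↔Car 58 (Car 63→Route 5 235 km, Car 58→Route 4 103 km) adds 71.
No other one-to-one assignment undercuts 757 km.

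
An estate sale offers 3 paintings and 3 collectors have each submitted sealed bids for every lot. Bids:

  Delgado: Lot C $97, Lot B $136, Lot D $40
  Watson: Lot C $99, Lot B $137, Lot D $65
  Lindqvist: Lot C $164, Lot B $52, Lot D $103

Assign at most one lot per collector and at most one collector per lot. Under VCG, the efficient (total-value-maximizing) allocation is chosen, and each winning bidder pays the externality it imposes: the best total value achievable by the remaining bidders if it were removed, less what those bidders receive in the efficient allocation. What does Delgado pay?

Efficient allocation: Delgado→Lot B ($136), Watson→Lot D ($65), Lindqvist→Lot C ($164); total welfare W = $365.
Delgado receives Lot B at value $136, so the others get W − 136 = $229.
Without Delgado: best allocation of the remaining 2 bidders over all 3 lots is Watson→Lot B ($137), Lindqvist→Lot C ($164), total $301.
VCG payment = (others' best without Delgado) − (others' welfare with Delgado) = 301 − 229 = $72.

Delgado pays $72.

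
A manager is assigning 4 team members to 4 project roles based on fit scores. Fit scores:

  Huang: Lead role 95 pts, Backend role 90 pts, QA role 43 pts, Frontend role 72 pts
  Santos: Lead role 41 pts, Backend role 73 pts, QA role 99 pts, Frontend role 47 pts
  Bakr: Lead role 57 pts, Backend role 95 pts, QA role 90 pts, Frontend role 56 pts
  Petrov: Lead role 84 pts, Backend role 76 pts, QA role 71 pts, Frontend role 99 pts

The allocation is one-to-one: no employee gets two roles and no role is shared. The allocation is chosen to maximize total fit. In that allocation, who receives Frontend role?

Petrov receives Frontend role.

This is the linear assignment problem.
Optimal: Huang→Lead role (95 pts), Santos→QA role (99 pts), Bakr→Backend role (95 pts), Petrov→Frontend role (99 pts) — total 95+99+95+99 = 388 pts.
Next-best assignment: Huang→Lead role, Santos→Backend role, Bakr→QA role, Petrov→Frontend role = 357 pts.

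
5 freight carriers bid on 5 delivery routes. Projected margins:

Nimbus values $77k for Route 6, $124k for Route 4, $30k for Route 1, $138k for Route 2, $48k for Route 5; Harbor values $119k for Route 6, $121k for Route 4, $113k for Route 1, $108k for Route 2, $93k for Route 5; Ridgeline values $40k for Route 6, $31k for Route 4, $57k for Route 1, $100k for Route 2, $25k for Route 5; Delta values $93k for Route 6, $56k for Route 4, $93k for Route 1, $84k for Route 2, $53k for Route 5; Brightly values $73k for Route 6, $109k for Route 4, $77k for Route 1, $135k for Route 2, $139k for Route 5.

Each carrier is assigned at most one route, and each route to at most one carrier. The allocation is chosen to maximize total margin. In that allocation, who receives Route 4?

Optimal: Nimbus→Route 4 ($124k), Harbor→Route 6 ($119k), Ridgeline→Route 2 ($100k), Delta→Route 1 ($93k), Brightly→Route 5 ($139k) — total 124+119+100+93+139 = $575k.
Max-entry greedy (repeatedly take the single best remaining cell) gives $548k, worse by 27.
Nimbus's own top route is Route 2 ($138k), but forcing Nimbus→Route 2 and reassigning the rest optimally gives only $548k — worse by 27.

Nimbus receives Route 4.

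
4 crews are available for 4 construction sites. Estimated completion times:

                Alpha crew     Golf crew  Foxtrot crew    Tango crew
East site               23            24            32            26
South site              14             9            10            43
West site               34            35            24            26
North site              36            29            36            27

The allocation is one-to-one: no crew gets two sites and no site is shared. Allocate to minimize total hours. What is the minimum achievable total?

This is the linear assignment problem.
Optimal: Alpha crew→East site (23 hours), Golf crew→South site (9 hours), Foxtrot crew→West site (24 hours), Tango crew→North site (27 hours) — total 23+9+24+27 = 83 hours.
Row-greedy (each crew in turn takes its cheapest remaining site) gives 89 hours, worse by 6.
Next-best assignment: Alpha crew→East site, Golf crew→North site, Foxtrot crew→South site, Tango crew→West site = 88 hours.

Min total: 83 hours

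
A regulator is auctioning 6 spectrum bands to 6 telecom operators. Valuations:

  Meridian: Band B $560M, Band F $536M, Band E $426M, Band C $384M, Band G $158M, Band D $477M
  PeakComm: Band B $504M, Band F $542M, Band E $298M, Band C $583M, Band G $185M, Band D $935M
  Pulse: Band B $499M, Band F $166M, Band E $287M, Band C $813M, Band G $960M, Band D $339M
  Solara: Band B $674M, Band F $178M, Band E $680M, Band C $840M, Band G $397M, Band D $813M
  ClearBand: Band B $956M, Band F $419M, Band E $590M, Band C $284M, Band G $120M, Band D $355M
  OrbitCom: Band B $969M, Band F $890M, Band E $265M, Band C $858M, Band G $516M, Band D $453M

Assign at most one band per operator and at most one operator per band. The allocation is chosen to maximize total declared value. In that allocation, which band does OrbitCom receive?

Optimal: Meridian→Band E ($426M), PeakComm→Band D ($935M), Pulse→Band G ($960M), Solara→Band C ($840M), ClearBand→Band B ($956M), OrbitCom→Band F ($890M) — total 426+935+960+840+956+890 = $5007M.
Max-entry greedy (repeatedly take the single best remaining cell) gives $4830M, worse by 177.
Swapping Solara↔Pulse (Solara→Band G $397M, Pulse→Band C $813M) loses 590.
Checked against all permutations: $5007M is optimal.
OrbitCom's own top band is Band B ($969M), but forcing OrbitCom→Band B and reassigning the rest optimally gives only $4830M — worse by 177.

OrbitCom receives Band F.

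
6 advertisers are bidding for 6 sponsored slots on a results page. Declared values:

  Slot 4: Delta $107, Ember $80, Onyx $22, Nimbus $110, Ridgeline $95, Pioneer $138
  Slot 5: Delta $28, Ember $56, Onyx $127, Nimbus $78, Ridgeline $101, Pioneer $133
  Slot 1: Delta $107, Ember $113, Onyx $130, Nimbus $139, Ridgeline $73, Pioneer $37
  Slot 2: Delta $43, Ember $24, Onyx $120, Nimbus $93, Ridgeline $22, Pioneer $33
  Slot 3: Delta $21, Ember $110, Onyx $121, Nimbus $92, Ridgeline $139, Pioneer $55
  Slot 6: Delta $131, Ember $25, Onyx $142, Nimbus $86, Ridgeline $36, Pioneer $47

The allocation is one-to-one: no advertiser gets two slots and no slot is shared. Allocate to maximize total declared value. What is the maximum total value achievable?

Optimal: Delta→Slot 6 ($131), Ember→Slot 1 ($113), Onyx→Slot 2 ($120), Nimbus→Slot 4 ($110), Ridgeline→Slot 3 ($139), Pioneer→Slot 5 ($133) — total 131+113+120+110+139+133 = $746.
Max-entry greedy (repeatedly take the single best remaining cell) gives $657, worse by 89.
Next-best assignment: Delta→Slot 6, Ember→Slot 4, Onyx→Slot 2, Nimbus→Slot 1, Ridgeline→Slot 3, Pioneer→Slot 5 = $742.
Swapping Nimbus↔Ember (Nimbus→Slot 1 $139, Ember→Slot 4 $80) loses 4.

Maximum total: $746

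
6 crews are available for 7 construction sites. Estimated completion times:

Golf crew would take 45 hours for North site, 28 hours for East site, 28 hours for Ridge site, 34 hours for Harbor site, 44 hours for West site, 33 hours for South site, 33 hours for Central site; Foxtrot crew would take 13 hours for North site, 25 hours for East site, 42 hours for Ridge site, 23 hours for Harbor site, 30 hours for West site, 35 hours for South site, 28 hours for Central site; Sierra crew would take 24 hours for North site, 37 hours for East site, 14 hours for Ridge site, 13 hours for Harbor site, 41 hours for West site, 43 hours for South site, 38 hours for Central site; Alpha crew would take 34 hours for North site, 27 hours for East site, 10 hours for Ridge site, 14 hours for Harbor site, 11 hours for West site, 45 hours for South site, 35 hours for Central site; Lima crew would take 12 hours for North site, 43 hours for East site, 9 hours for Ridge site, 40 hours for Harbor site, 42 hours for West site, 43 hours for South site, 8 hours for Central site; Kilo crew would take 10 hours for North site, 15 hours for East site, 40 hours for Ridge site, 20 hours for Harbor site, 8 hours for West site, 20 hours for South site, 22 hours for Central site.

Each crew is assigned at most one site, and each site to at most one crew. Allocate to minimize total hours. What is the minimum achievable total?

Min total: 80 hours

Treat this as an assignment problem: match each crew to one site.
Optimal: Golf crew→East site (28 hours), Foxtrot crew→North site (13 hours), Sierra crew→Harbor site (13 hours), Alpha crew→Ridge site (10 hours), Lima crew→Central site (8 hours), Kilo crew→West site (8 hours) — total 28+13+13+10+8+8 = 80 hours.
Column-greedy (each site in turn goes to its cheapest remaining crew) gives 101 hours, worse by 21.
Next-best assignment: Golf crew→East site, Foxtrot crew→North site, Sierra crew→Ridge site, Alpha crew→Harbor site, Lima crew→Central site, Kilo crew→West site = 85 hours.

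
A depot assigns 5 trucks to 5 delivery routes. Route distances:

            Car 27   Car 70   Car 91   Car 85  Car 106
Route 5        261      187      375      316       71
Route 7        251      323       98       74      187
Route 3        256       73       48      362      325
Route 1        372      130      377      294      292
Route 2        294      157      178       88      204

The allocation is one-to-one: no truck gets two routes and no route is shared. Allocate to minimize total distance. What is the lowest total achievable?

Minimum total: 588 km

This is a one-to-one assignment (minimum-cost bipartite matching).
Optimal: Car 27→Route 7 (251 km), Car 70→Route 1 (130 km), Car 91→Route 3 (48 km), Car 85→Route 2 (88 km), Car 106→Route 5 (71 km) — total 251+130+48+88+71 = 588 km.
Min-entry greedy (repeatedly take the single cheapest remaining cell) gives 617 km, worse by 29.
No other one-to-one assignment undercuts 588 km.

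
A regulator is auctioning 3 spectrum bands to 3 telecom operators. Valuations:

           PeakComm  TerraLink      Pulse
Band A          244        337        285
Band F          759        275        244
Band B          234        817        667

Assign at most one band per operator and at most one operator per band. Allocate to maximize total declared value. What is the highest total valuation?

Optimal: PeakComm→Band F ($759M), TerraLink→Band B ($817M), Pulse→Band A ($285M) — total 759+817+285 = $1861M.

Maximum total: $1861M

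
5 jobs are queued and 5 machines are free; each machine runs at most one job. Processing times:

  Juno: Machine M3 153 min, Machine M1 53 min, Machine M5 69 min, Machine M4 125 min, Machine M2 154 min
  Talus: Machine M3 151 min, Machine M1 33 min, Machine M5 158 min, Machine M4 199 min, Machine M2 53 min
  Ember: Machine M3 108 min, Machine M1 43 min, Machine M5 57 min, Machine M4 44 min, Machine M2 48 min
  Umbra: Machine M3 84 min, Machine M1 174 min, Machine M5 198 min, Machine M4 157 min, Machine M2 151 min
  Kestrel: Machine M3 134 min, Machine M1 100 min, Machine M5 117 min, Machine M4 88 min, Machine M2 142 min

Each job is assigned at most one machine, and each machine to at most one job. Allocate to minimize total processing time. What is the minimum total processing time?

This is the linear assignment problem.
Optimal: Juno→Machine M5 (69 min), Talus→Machine M1 (33 min), Ember→Machine M2 (48 min), Umbra→Machine M3 (84 min), Kestrel→Machine M4 (88 min) — total 69+33+48+84+88 = 322 min.
Row-greedy (each job in turn takes its cheapest remaining machine) gives 351 min, worse by 29.
Next-best assignment: Juno→Machine M1, Talus→Machine M2, Ember→Machine M5, Umbra→Machine M3, Kestrel→Machine M4 = 335 min.
Swapping Ember↔Umbra (Ember→Machine M3 108 min, Umbra→Machine M2 151 min) adds 127.

Minimum total: 322 min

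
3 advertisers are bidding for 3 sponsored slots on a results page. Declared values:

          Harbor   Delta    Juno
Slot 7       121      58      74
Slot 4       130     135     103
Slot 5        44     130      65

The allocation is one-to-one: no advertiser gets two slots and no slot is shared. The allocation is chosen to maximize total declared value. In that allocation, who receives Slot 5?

Delta receives Slot 5.

Treat this as an assignment problem: match each advertiser to one slot.
Optimal: Harbor→Slot 7 ($121), Delta→Slot 5 ($130), Juno→Slot 4 ($103) — total 121+130+103 = $354.
Max-entry greedy (repeatedly take the single best remaining cell) gives $321, worse by 33.
Delta's own top slot is Slot 4 ($135), but forcing Delta→Slot 4 and reassigning the rest optimally gives only $321 — worse by 33.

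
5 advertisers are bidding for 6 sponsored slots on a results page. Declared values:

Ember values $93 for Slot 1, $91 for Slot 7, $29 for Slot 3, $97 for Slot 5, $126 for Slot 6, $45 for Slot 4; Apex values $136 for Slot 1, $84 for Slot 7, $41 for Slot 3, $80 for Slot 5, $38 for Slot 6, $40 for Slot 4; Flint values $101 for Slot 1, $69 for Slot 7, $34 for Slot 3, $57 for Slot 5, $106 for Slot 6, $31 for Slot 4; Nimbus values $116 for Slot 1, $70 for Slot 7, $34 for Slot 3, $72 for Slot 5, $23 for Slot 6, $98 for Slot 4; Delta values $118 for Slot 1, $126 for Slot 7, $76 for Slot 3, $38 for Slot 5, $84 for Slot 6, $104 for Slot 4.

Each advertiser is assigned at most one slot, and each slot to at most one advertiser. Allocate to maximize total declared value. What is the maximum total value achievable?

Optimal: Ember→Slot 5 ($97), Apex→Slot 1 ($136), Flint→Slot 6 ($106), Nimbus→Slot 4 ($98), Delta→Slot 7 ($126) — total 97+136+106+98+126 = $563.
Column-greedy (each slot in turn goes to its best remaining advertiser) gives $416, worse by 147.

Max total: $563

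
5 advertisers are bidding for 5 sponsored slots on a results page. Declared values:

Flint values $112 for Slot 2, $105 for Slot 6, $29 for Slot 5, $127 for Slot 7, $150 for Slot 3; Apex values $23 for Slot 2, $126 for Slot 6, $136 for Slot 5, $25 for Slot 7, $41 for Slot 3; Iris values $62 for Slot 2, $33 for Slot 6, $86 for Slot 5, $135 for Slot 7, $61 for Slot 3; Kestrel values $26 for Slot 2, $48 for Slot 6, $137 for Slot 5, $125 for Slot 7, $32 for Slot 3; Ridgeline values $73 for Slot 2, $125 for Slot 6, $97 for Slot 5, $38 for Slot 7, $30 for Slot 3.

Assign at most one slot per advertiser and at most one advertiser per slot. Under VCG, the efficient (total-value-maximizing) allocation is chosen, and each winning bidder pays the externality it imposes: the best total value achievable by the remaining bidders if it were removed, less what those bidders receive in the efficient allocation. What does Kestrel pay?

Efficient allocation: Flint→Slot 3 ($150), Apex→Slot 6 ($126), Iris→Slot 7 ($135), Kestrel→Slot 5 ($137), Ridgeline→Slot 2 ($73); total welfare W = $621.
Kestrel receives Slot 5 at value $137, so the others get W − 137 = $484.
Without Kestrel: best allocation of the remaining 4 bidders over all 5 slots is Flint→Slot 3 ($150), Apex→Slot 5 ($136), Iris→Slot 7 ($135), Ridgeline→Slot 6 ($125), total $546.
VCG payment = (others' best without Kestrel) − (others' welfare with Kestrel) = 546 − 484 = $62.

Kestrel pays $62.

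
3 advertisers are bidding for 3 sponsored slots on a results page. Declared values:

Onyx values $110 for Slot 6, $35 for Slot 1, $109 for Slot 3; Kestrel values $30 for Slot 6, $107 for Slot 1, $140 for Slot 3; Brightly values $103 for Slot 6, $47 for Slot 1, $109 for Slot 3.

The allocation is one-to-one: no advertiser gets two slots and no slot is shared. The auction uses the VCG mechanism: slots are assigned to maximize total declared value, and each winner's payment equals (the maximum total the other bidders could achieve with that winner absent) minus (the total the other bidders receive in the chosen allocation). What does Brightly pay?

Efficient allocation: Onyx→Slot 6 ($110), Kestrel→Slot 1 ($107), Brightly→Slot 3 ($109); total welfare W = $326.
Brightly receives Slot 3 at value $109, so the others get W − 109 = $217.
Without Brightly: best allocation of the remaining 2 bidders over all 3 slots is Onyx→Slot 6 ($110), Kestrel→Slot 3 ($140), total $250.
VCG payment = (others' best without Brightly) − (others' welfare with Brightly) = 250 − 217 = $33.

Brightly pays $33.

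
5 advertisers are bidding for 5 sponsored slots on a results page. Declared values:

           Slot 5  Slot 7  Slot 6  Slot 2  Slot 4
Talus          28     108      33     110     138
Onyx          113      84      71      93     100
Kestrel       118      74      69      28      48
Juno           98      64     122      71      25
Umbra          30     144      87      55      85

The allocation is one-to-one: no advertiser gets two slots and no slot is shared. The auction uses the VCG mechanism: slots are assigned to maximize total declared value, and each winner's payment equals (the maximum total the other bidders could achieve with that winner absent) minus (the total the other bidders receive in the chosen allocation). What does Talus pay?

Talus pays $7.

Efficient allocation: Talus→Slot 4 ($138), Onyx→Slot 2 ($93), Kestrel→Slot 5 ($118), Juno→Slot 6 ($122), Umbra→Slot 7 ($144); total welfare W = $615.
Talus receives Slot 4 at value $138, so the others get W − 138 = $477.
Without Talus: best allocation of the remaining 4 bidders over all 5 slots is Onyx→Slot 4 ($100), Kestrel→Slot 5 ($118), Juno→Slot 6 ($122), Umbra→Slot 7 ($144), total $484.
VCG payment = (others' best without Talus) − (others' welfare with Talus) = 484 − 477 = $7.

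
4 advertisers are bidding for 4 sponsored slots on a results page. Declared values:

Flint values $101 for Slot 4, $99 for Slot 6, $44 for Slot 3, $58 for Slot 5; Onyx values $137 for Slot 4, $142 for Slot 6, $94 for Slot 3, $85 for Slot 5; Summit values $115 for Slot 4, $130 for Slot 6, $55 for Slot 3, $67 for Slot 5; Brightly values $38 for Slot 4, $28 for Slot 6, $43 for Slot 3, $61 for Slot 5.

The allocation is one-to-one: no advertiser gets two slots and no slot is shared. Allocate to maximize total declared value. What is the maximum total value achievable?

Max total: $386

Optimal: Flint→Slot 4 ($101), Onyx→Slot 3 ($94), Summit→Slot 6 ($130), Brightly→Slot 5 ($61) — total 101+94+130+61 = $386.
Max-entry greedy (repeatedly take the single best remaining cell) gives $362, worse by 24.
Swapping Brightly↔Summit (Brightly→Slot 6 $28, Summit→Slot 5 $67) loses 96.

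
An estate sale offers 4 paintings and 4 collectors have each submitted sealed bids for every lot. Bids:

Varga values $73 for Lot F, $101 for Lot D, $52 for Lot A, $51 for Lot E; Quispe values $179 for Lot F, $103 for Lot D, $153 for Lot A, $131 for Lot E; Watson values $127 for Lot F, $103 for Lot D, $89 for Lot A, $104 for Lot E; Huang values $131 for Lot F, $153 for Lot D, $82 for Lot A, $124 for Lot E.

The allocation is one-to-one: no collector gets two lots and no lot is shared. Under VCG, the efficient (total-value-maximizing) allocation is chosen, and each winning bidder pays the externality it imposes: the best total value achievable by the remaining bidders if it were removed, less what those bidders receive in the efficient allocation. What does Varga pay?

Varga pays $32.

Efficient allocation: Varga→Lot D ($101), Quispe→Lot A ($153), Watson→Lot F ($127), Huang→Lot E ($124); total welfare W = $505.
Varga receives Lot D at value $101, so the others get W − 101 = $404.
Without Varga: best allocation of the remaining 3 bidders over all 4 lots is Quispe→Lot F ($179), Watson→Lot E ($104), Huang→Lot D ($153), total $436.
VCG payment = (others' best without Varga) − (others' welfare with Varga) = 436 − 404 = $32.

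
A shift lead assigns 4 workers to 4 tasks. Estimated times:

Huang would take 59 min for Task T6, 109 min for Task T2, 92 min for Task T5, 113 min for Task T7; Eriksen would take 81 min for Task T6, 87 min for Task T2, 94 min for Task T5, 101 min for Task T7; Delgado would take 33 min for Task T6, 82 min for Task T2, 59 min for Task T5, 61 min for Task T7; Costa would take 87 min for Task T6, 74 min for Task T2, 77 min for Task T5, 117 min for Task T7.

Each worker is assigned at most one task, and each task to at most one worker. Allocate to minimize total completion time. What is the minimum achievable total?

Min total: 284 min

Optimal: Huang→Task T6 (59 min), Eriksen→Task T2 (87 min), Delgado→Task T7 (61 min), Costa→Task T5 (77 min) — total 59+87+61+77 = 284 min.
Min-entry greedy (repeatedly take the single cheapest remaining cell) gives 300 min, worse by 16.
Next-best assignment: Huang→Task T6, Eriksen→Task T5, Delgado→Task T7, Costa→Task T2 = 288 min.
No other one-to-one assignment undercuts 284 min.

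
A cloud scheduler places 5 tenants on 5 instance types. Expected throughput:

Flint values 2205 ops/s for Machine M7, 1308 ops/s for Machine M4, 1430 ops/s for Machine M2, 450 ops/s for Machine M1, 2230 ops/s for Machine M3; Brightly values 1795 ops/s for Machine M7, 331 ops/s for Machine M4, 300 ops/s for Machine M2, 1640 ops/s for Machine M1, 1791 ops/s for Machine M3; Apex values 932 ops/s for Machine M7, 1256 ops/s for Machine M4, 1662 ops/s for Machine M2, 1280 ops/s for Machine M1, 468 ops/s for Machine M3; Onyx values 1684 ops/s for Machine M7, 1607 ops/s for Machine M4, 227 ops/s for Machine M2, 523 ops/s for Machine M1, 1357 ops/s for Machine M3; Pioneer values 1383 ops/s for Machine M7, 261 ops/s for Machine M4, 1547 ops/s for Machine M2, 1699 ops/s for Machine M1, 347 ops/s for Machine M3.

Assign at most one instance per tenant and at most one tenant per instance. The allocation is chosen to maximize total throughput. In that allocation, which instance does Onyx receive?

Optimal: Flint→Machine M3 (2230 ops/s), Brightly→Machine M7 (1795 ops/s), Apex→Machine M2 (1662 ops/s), Onyx→Machine M4 (1607 ops/s), Pioneer→Machine M1 (1699 ops/s) — total 2230+1795+1662+1607+1699 = 8993 ops/s.
Column-greedy (each instance in turn goes to its best remaining tenant) gives 8964 ops/s, worse by 29.
Next-best assignment: Flint→Machine M7, Brightly→Machine M3, Apex→Machine M2, Onyx→Machine M4, Pioneer→Machine M1 = 8964 ops/s.
Swapping Onyx↔Flint (Onyx→Machine M3 1357 ops/s, Flint→Machine M4 1308 ops/s) loses 1172.
Onyx's own top instance is Machine M7 (1684 ops/s), but forcing Onyx→Machine M7 and reassigning the rest optimally gives only 8357 ops/s — worse by 636.

Onyx receives Machine M4.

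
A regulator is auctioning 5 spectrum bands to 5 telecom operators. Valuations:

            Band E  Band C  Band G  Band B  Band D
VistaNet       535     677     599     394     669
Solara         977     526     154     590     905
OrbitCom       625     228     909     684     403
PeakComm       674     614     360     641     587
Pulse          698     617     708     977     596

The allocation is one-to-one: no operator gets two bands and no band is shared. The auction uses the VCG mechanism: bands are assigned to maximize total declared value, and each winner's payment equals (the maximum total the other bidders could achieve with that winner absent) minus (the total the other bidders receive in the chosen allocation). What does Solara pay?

Efficient allocation: VistaNet→Band D ($669M), Solara→Band E ($977M), OrbitCom→Band G ($909M), PeakComm→Band C ($614M), Pulse→Band B ($977M); total welfare W = $4146M.
Solara receives Band E at value $977M, so the others get W − 977 = $3169M.
Without Solara: best allocation of the remaining 4 bidders over all 5 bands is VistaNet→Band C ($677M), OrbitCom→Band G ($909M), PeakComm→Band E ($674M), Pulse→Band B ($977M), total $3237M.
VCG payment = (others' best without Solara) − (others' welfare with Solara) = 3237 − 3169 = $68M.

Solara pays $68M.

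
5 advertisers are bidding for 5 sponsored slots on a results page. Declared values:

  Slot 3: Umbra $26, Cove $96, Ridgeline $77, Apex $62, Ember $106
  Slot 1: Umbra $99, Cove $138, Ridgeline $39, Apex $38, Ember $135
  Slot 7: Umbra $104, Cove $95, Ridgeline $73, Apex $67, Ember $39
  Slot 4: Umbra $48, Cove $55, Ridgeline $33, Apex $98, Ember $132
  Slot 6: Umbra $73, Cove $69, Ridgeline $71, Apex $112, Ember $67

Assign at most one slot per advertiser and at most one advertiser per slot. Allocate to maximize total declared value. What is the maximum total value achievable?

Max total: $563

Optimal: Umbra→Slot 7 ($104), Cove→Slot 1 ($138), Ridgeline→Slot 3 ($77), Apex→Slot 6 ($112), Ember→Slot 4 ($132) — total 104+138+77+112+132 = $563.
Column-greedy (each slot in turn goes to its best remaining advertiser) gives $517, worse by 46.
Swapping Ridgeline↔Cove (Ridgeline→Slot 1 $39, Cove→Slot 3 $96) loses 80.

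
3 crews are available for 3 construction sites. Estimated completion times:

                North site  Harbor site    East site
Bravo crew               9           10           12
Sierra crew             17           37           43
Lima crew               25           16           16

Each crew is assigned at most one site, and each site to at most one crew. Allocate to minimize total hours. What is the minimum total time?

Min total: 43 hours

Optimal: Bravo crew→Harbor site (10 hours), Sierra crew→North site (17 hours), Lima crew→East site (16 hours) — total 10+17+16 = 43 hours.
Column-greedy (each site in turn goes to its cheapest remaining crew) gives 68 hours, worse by 25.
Next-best assignment: Bravo crew→East site, Sierra crew→North site, Lima crew→Harbor site = 45 hours.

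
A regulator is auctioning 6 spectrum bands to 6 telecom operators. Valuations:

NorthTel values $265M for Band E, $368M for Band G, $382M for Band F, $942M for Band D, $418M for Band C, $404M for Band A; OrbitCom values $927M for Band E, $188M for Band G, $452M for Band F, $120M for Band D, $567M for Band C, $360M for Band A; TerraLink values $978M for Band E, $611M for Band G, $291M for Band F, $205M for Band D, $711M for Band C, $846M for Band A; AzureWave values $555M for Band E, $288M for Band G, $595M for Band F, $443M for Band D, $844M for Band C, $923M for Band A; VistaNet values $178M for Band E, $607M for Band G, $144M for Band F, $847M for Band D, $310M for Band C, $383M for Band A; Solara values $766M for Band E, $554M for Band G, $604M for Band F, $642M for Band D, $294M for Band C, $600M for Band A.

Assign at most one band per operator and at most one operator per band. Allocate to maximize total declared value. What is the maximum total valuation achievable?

This is a one-to-one assignment (maximum-weight bipartite matching).
Optimal: NorthTel→Band D ($942M), OrbitCom→Band E ($927M), TerraLink→Band A ($846M), AzureWave→Band C ($844M), VistaNet→Band G ($607M), Solara→Band F ($604M) — total 942+927+846+844+607+604 = $4770M.
Column-greedy (each band in turn goes to its best remaining operator) gives $4335M, worse by 435.
Next-best assignment: NorthTel→Band D, OrbitCom→Band E, TerraLink→Band C, AzureWave→Band A, VistaNet→Band G, Solara→Band F = $4714M.
Swapping NorthTel↔Solara (NorthTel→Band F $382M, Solara→Band D $642M) loses 522.
No other one-to-one assignment exceeds $4770M.

Max total: $4770M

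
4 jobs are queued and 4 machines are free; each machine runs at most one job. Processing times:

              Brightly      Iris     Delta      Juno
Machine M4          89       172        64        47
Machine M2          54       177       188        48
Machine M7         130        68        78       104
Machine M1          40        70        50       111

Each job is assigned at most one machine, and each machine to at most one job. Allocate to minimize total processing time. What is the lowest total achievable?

Optimal: Brightly→Machine M2 (54 min), Iris→Machine M7 (68 min), Delta→Machine M1 (50 min), Juno→Machine M4 (47 min) — total 54+68+50+47 = 219 min.
Min-entry greedy (repeatedly take the single cheapest remaining cell) gives 343 min, worse by 124.
Every other assignment is strictly worse.

Min total: 219 min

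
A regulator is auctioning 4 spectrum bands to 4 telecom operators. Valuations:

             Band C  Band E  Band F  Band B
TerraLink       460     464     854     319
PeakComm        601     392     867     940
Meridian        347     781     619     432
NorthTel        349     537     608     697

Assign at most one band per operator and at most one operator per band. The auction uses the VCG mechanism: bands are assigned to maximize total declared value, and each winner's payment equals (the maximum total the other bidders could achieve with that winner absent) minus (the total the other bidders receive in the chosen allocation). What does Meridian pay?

Efficient allocation: TerraLink→Band F ($854M), PeakComm→Band C ($601M), Meridian→Band E ($781M), NorthTel→Band B ($697M); total welfare W = $2933M.
Meridian receives Band E at value $781M, so the others get W − 781 = $2152M.
Without Meridian: best allocation of the remaining 3 bidders over all 4 bands is TerraLink→Band F ($854M), PeakComm→Band B ($940M), NorthTel→Band E ($537M), total $2331M.
VCG payment = (others' best without Meridian) − (others' welfare with Meridian) = 2331 − 2152 = $179M.

Meridian pays $179M.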